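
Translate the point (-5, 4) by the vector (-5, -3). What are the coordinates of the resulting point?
(-10, 1)

Translation by (-5, -3):
x' = -5 + -5 = -10
y' = 4 + -3 = 1
Homogeneous matrix: [[1, 0, -5], [0, 1, -3], [0, 0, 1]]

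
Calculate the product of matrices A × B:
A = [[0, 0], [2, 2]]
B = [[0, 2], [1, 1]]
[[0, 0], [2, 6]]

Matrix multiplication:
C[0][0] = 0×0 + 0×1 = 0
C[0][1] = 0×2 + 0×1 = 0
C[1][0] = 2×0 + 2×1 = 2
C[1][1] = 2×2 + 2×1 = 6
Result: [[0, 0], [2, 6]]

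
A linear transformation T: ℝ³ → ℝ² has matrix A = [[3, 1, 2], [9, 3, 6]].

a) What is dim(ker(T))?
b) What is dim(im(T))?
dim(ker) = 2, dim(im) = 1

Observe that row 2 = 3 × row 1 (so the rows are linearly dependent).
Thus rank(A) = 1 (only one linearly independent row).
dim(im(T)) = rank(A) = 1.
By the rank-nullity theorem applied to T: ℝ³ → ℝ², rank(A) + nullity(A) = 3 (the domain dimension), so dim(ker(T)) = 3 - 1 = 2.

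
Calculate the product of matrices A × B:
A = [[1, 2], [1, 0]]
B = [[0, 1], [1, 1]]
[[2, 3], [0, 1]]

Matrix multiplication:
C[0][0] = 1×0 + 2×1 = 2
C[0][1] = 1×1 + 2×1 = 3
C[1][0] = 1×0 + 0×1 = 0
C[1][1] = 1×1 + 0×1 = 1
Result: [[2, 3], [0, 1]]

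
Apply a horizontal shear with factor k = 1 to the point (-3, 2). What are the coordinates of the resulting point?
(-1, 2)

Shear matrix for horizontal shear with factor k = 1:
[[1, 1], [0, 1]]
Result: (-3, 2) → (-1, 2)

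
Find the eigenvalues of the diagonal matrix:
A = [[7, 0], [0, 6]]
λ₁ = 7, λ₂ = 6

The characteristic polynomial of A is det(A - λI) = (7 - λ)(6 - λ) = 0.
The roots are λ = 7 and λ = 6, so the eigenvalues are the diagonal entries.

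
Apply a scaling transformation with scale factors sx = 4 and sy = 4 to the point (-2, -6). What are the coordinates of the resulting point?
(-8, -24)

Scaling matrix:
[[4, 0], [0, 4]]
Result: (-2 × 4, -6 × 4) = (-8, -24)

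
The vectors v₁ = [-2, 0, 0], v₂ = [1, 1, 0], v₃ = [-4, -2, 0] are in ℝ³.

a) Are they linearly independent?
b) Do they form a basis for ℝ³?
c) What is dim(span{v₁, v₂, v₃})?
Not independent, not a basis, dim(span) = 2

Check whether v₃ can be written as a linear combination of v₁ and v₂.
v₃ = (1)·v₁ + (-2)·v₂ = [-4, -2, 0], so the three vectors are linearly dependent.
Thus they do not form a basis for ℝ³, and dim(span{v₁, v₂, v₃}) = 2 (spanned by v₁ and v₂).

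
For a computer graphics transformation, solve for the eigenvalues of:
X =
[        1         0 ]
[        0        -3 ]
λ = -3, 1

Solve det(X - λI) = 0. For a 2×2 matrix the characteristic equation is λ² - (trace)λ + det = 0.
trace(X) = a + d = 1 - 3 = -2.
det(X) = a*d - b*c = (1)*(-3) - (0)*(0) = -3 - 0 = -3.
Characteristic equation: λ² - (-2)λ + (-3) = 0.
Discriminant = (-2)² - 4*(-3) = 4 + 12 = 16.
λ = (-2 ± √16) / 2 = (-2 ± 4) / 2 = -3, 1.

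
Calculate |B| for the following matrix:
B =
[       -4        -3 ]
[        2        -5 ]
det(B) = 26

For a 2×2 matrix [[a, b], [c, d]], det = a*d - b*c.
det(B) = (-4)*(-5) - (-3)*(2) = 20 + 6 = 26.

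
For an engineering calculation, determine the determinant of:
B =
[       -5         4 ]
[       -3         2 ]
det(B) = 2

For a 2×2 matrix [[a, b], [c, d]], det = a*d - b*c.
det(B) = (-5)*(2) - (4)*(-3) = -10 + 12 = 2.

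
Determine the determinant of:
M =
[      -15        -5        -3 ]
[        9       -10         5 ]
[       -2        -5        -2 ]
det(M) = -520

Expand along row 0 (cofactor expansion): det(M) = a*(e*i - f*h) - b*(d*i - f*g) + c*(d*h - e*g), where the 3×3 is [[a, b, c], [d, e, f], [g, h, i]].
Minor M_00 = (-10)*(-2) - (5)*(-5) = 20 + 25 = 45.
Minor M_01 = (9)*(-2) - (5)*(-2) = -18 + 10 = -8.
Minor M_02 = (9)*(-5) - (-10)*(-2) = -45 - 20 = -65.
det(M) = (-15)*(45) - (-5)*(-8) + (-3)*(-65) = -675 - 40 + 195 = -520.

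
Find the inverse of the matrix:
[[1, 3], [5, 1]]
[[-1/14, 3/14], [5/14, -1/14]]

For [[a,b],[c,d]], inverse = (1/det)·[[d,-b],[-c,a]]
det = 1·1 - 3·5 = -14
Inverse = (1/-14)·[[1, -3], [-5, 1]]
        = [[-1/14, 3/14], [5/14, -1/14]]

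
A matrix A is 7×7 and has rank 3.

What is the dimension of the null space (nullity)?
4

The rank-nullity theorem for an m×n matrix states:
rank(A) + nullity(A) = n (the number of columns).
Here n = 7 and rank(A) = 3, so nullity(A) = 7 - 3 = 4.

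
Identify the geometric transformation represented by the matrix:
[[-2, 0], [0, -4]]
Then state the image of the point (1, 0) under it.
non-uniform scaling by (-2, -4); image of (1, 0) is (-2, 0)

This is diagonal with distinct entries, so it scales the x-axis by -2 and the y-axis by -4.
The matrix [[-2, 0], [0, -4]] represents: non-uniform scaling by (-2, -4).
Applying it to (1, 0): [-2·1 + 0·0, 0·1 + -4·0] = (-2, 0).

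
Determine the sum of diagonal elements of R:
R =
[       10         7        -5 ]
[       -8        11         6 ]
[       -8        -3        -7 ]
tr(R) = 10 + 11 - 7 = 14

The trace of a square matrix is the sum of its diagonal entries.
Diagonal entries of R: R[0][0] = 10, R[1][1] = 11, R[2][2] = -7.
tr(R) = 10 + 11 - 7 = 14.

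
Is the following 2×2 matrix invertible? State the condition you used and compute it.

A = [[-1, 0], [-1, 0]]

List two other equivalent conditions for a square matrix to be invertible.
No, not invertible; det(A) = 0 (two rows are equal, so the rows are linearly dependent). Equivalent conditions (failing for this A): rank(A) < 2; Ax = 0 has non-trivial solutions; 0 is an eigenvalue; the columns are linearly dependent.

To check invertibility, compute det(A).
In this matrix, row 0 and the last row are identical, so one row is a scalar multiple of another and the rows are linearly dependent.
A matrix with linearly dependent rows has det = 0 and is not invertible.
Equivalent failed conditions:
- rank(A) < 2.
- Ax = 0 has non-trivial solutions.
- 0 is an eigenvalue.
- The columns are linearly dependent.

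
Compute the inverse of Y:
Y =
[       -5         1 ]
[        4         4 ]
det(Y) = -24
Y⁻¹ =
[     -1/6      1/24 ]
[      1/6      5/24 ]

For a 2×2 matrix Y = [[a, b], [c, d]] with det(Y) ≠ 0, Y⁻¹ = (1/det(Y)) * [[d, -b], [-c, a]].
det(Y) = (-5)*(4) - (1)*(4) = -20 - 4 = -24.
Y⁻¹ = (1/-24) * [[4, -1], [-4, -5]].
Dividing each entry by -24 and reducing:
Y⁻¹ =
[     -1/6      1/24 ]
[      1/6      5/24 ]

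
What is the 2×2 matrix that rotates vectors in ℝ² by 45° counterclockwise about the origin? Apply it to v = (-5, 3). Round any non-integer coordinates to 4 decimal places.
R = [[√2/2, -√2/2], [√2/2, √2/2]]; R·v = (-5.6569, -1.4142)

A counterclockwise rotation by angle θ in ℝ² has matrix R(θ) = [[cos θ, -sin θ], [sin θ, cos θ]].
For θ = 45°: cos θ = √2/2, sin θ = √2/2.
R(45°) = [[√2/2, -√2/2], [√2/2, √2/2]].
R·v = [√2/2·-5 + (-√2/2)·3, √2/2·-5 + √2/2·3] = (-5.6569, -1.4142).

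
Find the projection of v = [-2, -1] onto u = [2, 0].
[-2, 0]

The projection of v onto u is proj_u(v) = ((v·u) / (u·u)) · u.
v·u = (-2)*(2) + (-1)*(0) = -4.
u·u = (2)*(2) + (0)*(0) = 4.
coefficient = -4 / 4 = -1.
proj_u(v) = -1 · [2, 0] = [-2, 0].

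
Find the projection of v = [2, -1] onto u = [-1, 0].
[2, 0]

The projection of v onto u is proj_u(v) = ((v·u) / (u·u)) · u.
v·u = (2)*(-1) + (-1)*(0) = -2.
u·u = (-1)*(-1) + (0)*(0) = 1.
coefficient = -2 / 1 = -2.
proj_u(v) = -2 · [-1, 0] = [2, 0].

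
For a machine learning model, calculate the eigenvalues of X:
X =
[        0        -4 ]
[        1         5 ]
λ = 1, 4

Solve det(X - λI) = 0. For a 2×2 matrix the characteristic equation is λ² - (trace)λ + det = 0.
trace(X) = a + d = 0 + 5 = 5.
det(X) = a*d - b*c = (0)*(5) - (-4)*(1) = 0 + 4 = 4.
Characteristic equation: λ² - (5)λ + (4) = 0.
Discriminant = (5)² - 4*(4) = 25 - 16 = 9.
λ = (5 ± √9) / 2 = (5 ± 3) / 2 = 1, 4.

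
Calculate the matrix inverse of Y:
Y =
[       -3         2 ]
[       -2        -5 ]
det(Y) = 19
Y⁻¹ =
[    -5/19     -2/19 ]
[     2/19     -3/19 ]

For a 2×2 matrix Y = [[a, b], [c, d]] with det(Y) ≠ 0, Y⁻¹ = (1/det(Y)) * [[d, -b], [-c, a]].
det(Y) = (-3)*(-5) - (2)*(-2) = 15 + 4 = 19.
Y⁻¹ = (1/19) * [[-5, -2], [2, -3]].
Dividing each entry by 19 and reducing:
Y⁻¹ =
[    -5/19     -2/19 ]
[     2/19     -3/19 ]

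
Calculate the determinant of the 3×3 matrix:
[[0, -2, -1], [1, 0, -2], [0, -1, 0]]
1

Expansion along first row:
det = 0·det([[0,-2],[-1,0]]) - -2·det([[1,-2],[0,0]]) + -1·det([[1,0],[0,-1]])
    = 0·(0·0 - -2·-1) - -2·(1·0 - -2·0) + -1·(1·-1 - 0·0)
    = 0·-2 - -2·0 + -1·-1
    = 0 + 0 + 1 = 1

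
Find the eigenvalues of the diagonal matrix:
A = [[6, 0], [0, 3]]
λ₁ = 6, λ₂ = 3

The characteristic polynomial of A is det(A - λI) = (6 - λ)(3 - λ) = 0.
The roots are λ = 6 and λ = 3, so the eigenvalues are the diagonal entries.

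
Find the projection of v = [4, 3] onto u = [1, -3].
[-1/2, 3/2]

The projection of v onto u is proj_u(v) = ((v·u) / (u·u)) · u.
v·u = (4)*(1) + (3)*(-3) = -5.
u·u = (1)*(1) + (-3)*(-3) = 10.
coefficient = -5 / 10 = -1/2.
proj_u(v) = -1/2 · [1, -3] = [-1/2, 3/2].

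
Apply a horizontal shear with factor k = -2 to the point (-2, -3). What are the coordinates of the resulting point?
(4, -3)

Shear matrix for horizontal shear with factor k = -2:
[[1, -2], [0, 1]]
Result: (-2, -3) → (4, -3)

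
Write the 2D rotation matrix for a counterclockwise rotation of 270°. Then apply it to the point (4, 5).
R = [[0, 1], [-1, 0]]; R·(4, 5) = (5, -4)

Rotation matrix formula: R(θ) = [[cos θ, -sin θ], [sin θ, cos θ]]
For θ = 270°:
cos(270°) = 0
sin(270°) = -1
R = [[0, 1], [-1, 0]]
Apply to (4, 5): [0·4 + (1)·5, -1·4 + 0·5] = (5, -4)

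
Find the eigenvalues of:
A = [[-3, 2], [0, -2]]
λ = -3, -2

Solve det(A - λI) = 0. For a 2×2 matrix this is λ² - (trace)λ + det = 0.
trace(A) = -3 - 2 = -5.
det(A) = (-3)*(-2) - (2)*(0) = 6 - 0 = 6.
Characteristic equation: λ² - (-5)λ + (6) = 0.
Discriminant: (-5)² - 4*(6) = 25 - 24 = 1.
Roots: λ = (-5 ± √1) / 2 = -3, -2.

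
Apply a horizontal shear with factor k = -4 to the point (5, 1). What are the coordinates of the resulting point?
(1, 1)

Shear matrix for horizontal shear with factor k = -4:
[[1, -4], [0, 1]]
Result: (5, 1) → (1, 1)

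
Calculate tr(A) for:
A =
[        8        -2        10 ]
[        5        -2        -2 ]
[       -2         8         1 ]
tr(A) = 8 - 2 + 1 = 7

The trace of a square matrix is the sum of its diagonal entries.
Diagonal entries of A: A[0][0] = 8, A[1][1] = -2, A[2][2] = 1.
tr(A) = 8 - 2 + 1 = 7.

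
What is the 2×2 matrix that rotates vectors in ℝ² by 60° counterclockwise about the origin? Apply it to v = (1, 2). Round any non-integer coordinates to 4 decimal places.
R = [[1/2, -√3/2], [√3/2, 1/2]]; R·v = (-1.2321, 1.8660)

A counterclockwise rotation by angle θ in ℝ² has matrix R(θ) = [[cos θ, -sin θ], [sin θ, cos θ]].
For θ = 60°: cos θ = 1/2, sin θ = √3/2.
R(60°) = [[1/2, -√3/2], [√3/2, 1/2]].
R·v = [1/2·1 + (-√3/2)·2, √3/2·1 + 1/2·2] = (-1.2321, 1.8660).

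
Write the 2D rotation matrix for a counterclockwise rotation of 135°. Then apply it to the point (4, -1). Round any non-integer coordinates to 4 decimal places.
R = [[-√2/2, -√2/2], [√2/2, -√2/2]]; R·(4, -1) = (-2.1213, 3.5355)

Rotation matrix formula: R(θ) = [[cos θ, -sin θ], [sin θ, cos θ]]
For θ = 135°:
cos(135°) = -√2/2
sin(135°) = √2/2
R = [[-√2/2, -√2/2], [√2/2, -√2/2]]
Apply to (4, -1): [-√2/2·4 + (-√2/2)·-1, √2/2·4 + -√2/2·-1] = (-2.1213, 3.5355)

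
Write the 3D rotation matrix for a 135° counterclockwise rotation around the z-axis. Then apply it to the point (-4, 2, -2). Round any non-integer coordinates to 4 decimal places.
R = [[-√2/2, -√2/2, 0], [√2/2, -√2/2, 0], [0, 0, 1]]; R·(-4, 2, -2) = (1.4142, -4.2426, -2.0000)

Rotation matrix for 135° around z-axis:
cos(135°) = -√2/2, sin(135°) = √2/2
R = [[-√2/2, -√2/2, 0], [√2/2, -√2/2, 0], [0, 0, 1]]
Apply to (-4, 2, -2): R·[-4, 2, -2]ᵀ = (1.4142, -4.2426, -2.0000)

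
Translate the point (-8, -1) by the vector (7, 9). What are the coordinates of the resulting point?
(-1, 8)

Translation by (7, 9):
x' = -8 + 7 = -1
y' = -1 + 9 = 8
Homogeneous matrix: [[1, 0, 7], [0, 1, 9], [0, 0, 1]]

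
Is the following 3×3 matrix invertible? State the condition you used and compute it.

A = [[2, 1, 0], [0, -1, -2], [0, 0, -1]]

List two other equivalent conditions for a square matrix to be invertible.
Yes, invertible; det(A) = 2 ≠ 0. Equivalent conditions: rank(A) = 3; Ax = 0 has only the trivial solution; 0 is not an eigenvalue; the columns of A are linearly independent.

To check invertibility, compute det(A).
The given matrix is triangular, so det(A) equals the product of its diagonal entries = 2 ≠ 0.
Since det(A) ≠ 0, A is invertible.
Equivalent conditions for a square matrix A to be invertible:
- rank(A) = 3 (full rank).
- The homogeneous system Ax = 0 has only the trivial solution x = 0.
- 0 is not an eigenvalue of A.
- The columns (equivalently rows) of A are linearly independent.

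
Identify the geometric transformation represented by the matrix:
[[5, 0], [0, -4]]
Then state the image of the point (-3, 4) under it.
non-uniform scaling by (5, -4); image of (-3, 4) is (-15, -16)

This is diagonal with distinct entries, so it scales the x-axis by 5 and the y-axis by -4.
The matrix [[5, 0], [0, -4]] represents: non-uniform scaling by (5, -4).
Applying it to (-3, 4): [5·-3 + 0·4, 0·-3 + -4·4] = (-15, -16).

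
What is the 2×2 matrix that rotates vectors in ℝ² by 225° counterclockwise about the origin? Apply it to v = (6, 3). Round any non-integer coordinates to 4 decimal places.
R = [[-√2/2, √2/2], [-√2/2, -√2/2]]; R·v = (-2.1213, -6.3640)

A counterclockwise rotation by angle θ in ℝ² has matrix R(θ) = [[cos θ, -sin θ], [sin θ, cos θ]].
For θ = 225°: cos θ = -√2/2, sin θ = -√2/2.
R(225°) = [[-√2/2, √2/2], [-√2/2, -√2/2]].
R·v = [-√2/2·6 + (√2/2)·3, -√2/2·6 + -√2/2·3] = (-2.1213, -6.3640).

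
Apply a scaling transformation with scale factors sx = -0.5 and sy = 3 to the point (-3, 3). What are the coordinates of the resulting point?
(1.5, 9)

Scaling matrix:
[[-0.50, 0], [0, 3]]
Result: (-3 × -0.5, 3 × 3) = (1.5, 9)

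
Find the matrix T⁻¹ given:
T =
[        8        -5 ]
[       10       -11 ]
det(T) = -38
T⁻¹ =
[    11/38     -5/38 ]
[     5/19     -4/19 ]

For a 2×2 matrix T = [[a, b], [c, d]] with det(T) ≠ 0, T⁻¹ = (1/det(T)) * [[d, -b], [-c, a]].
det(T) = (8)*(-11) - (-5)*(10) = -88 + 50 = -38.
T⁻¹ = (1/-38) * [[-11, 5], [-10, 8]].
Dividing each entry by -38 and reducing:
T⁻¹ =
[    11/38     -5/38 ]
[     5/19     -4/19 ]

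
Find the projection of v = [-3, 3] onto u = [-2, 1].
[-18/5, 9/5]

The projection of v onto u is proj_u(v) = ((v·u) / (u·u)) · u.
v·u = (-3)*(-2) + (3)*(1) = 9.
u·u = (-2)*(-2) + (1)*(1) = 5.
coefficient = 9 / 5 = 9/5.
proj_u(v) = 9/5 · [-2, 1] = [-18/5, 9/5].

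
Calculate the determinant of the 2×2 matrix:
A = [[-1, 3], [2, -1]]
-5

For A = [[a, b], [c, d]], det(A) = a*d - b*c.
det(A) = (-1)*(-1) - (3)*(2) = 1 - 6 = -5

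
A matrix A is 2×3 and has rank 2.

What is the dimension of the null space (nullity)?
1

The rank-nullity theorem for an m×n matrix states:
rank(A) + nullity(A) = n (the number of columns).
Here n = 3 and rank(A) = 2, so nullity(A) = 3 - 2 = 1.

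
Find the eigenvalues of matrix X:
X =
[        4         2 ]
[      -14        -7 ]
λ = -3, 0

Solve det(X - λI) = 0. For a 2×2 matrix the characteristic equation is λ² - (trace)λ + det = 0.
trace(X) = a + d = 4 - 7 = -3.
det(X) = a*d - b*c = (4)*(-7) - (2)*(-14) = -28 + 28 = 0.
Characteristic equation: λ² - (-3)λ + (0) = 0.
Discriminant = (-3)² - 4*(0) = 9 - 0 = 9.
λ = (-3 ± √9) / 2 = (-3 ± 3) / 2 = -3, 0.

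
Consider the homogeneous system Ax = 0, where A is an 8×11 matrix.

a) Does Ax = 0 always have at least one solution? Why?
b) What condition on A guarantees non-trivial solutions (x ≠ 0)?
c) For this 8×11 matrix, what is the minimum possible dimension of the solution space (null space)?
a) Yes, x = 0 is always a solution. b) When A has linearly dependent columns (rank < n). c) Minimum nullity = 3.

a) x = 0 satisfies A·0 = 0, so the zero vector is always a solution.
b) Non-trivial solutions exist iff the columns of A are linearly dependent, equivalently rank(A) < n (the number of columns).
c) By rank-nullity, rank(A) + nullity(A) = n = 11. Since A has only 8 rows, rank(A) ≤ 8, so nullity(A) ≥ 11 - 8 = 3.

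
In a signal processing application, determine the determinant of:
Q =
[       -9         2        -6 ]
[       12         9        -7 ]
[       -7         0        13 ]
det(Q) = -1645

Expand along row 0 (cofactor expansion): det(Q) = a*(e*i - f*h) - b*(d*i - f*g) + c*(d*h - e*g), where the 3×3 is [[a, b, c], [d, e, f], [g, h, i]].
Minor M_00 = (9)*(13) - (-7)*(0) = 117 - 0 = 117.
Minor M_01 = (12)*(13) - (-7)*(-7) = 156 - 49 = 107.
Minor M_02 = (12)*(0) - (9)*(-7) = 0 + 63 = 63.
det(Q) = (-9)*(117) - (2)*(107) + (-6)*(63) = -1053 - 214 - 378 = -1645.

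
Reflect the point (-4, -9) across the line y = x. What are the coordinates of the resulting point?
(-9, -4)

Reflection across line y = x: (-4, -9) → (-9, -4)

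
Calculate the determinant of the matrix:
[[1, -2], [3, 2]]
8

For a 2×2 matrix [[a, b], [c, d]], det = ad - bc
det = (1)(2) - (-2)(3) = 2 - -6 = 8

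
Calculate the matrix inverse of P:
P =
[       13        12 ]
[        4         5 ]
det(P) = 17
P⁻¹ =
[     5/17    -12/17 ]
[    -4/17     13/17 ]

For a 2×2 matrix P = [[a, b], [c, d]] with det(P) ≠ 0, P⁻¹ = (1/det(P)) * [[d, -b], [-c, a]].
det(P) = (13)*(5) - (12)*(4) = 65 - 48 = 17.
P⁻¹ = (1/17) * [[5, -12], [-4, 13]].
Dividing each entry by 17 and reducing:
P⁻¹ =
[     5/17    -12/17 ]
[    -4/17     13/17 ]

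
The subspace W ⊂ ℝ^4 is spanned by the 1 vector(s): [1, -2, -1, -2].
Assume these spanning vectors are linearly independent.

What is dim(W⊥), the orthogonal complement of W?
dim(W⊥) = 3

For any subspace W of ℝ^n, dim(W) + dim(W⊥) = n (the whole-space dimension).
Here the given 1 vectors are linearly independent, so dim(W) = 1.
Thus dim(W⊥) = n - dim(W) = 4 - 1 = 3.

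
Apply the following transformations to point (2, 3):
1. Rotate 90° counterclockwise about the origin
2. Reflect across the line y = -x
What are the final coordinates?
(-2, 3)

Step 1: Rotate 90° → (-3, 2)
Step 2: Reflect across the line y = -x → (-2, 3)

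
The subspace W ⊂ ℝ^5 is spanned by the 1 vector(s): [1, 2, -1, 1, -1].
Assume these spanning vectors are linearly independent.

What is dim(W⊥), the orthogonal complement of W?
dim(W⊥) = 4

For any subspace W of ℝ^n, dim(W) + dim(W⊥) = n (the whole-space dimension).
Here the given 1 vectors are linearly independent, so dim(W) = 1.
Thus dim(W⊥) = n - dim(W) = 5 - 1 = 4.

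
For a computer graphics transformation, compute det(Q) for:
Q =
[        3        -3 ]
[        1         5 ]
det(Q) = 18

For a 2×2 matrix [[a, b], [c, d]], det = a*d - b*c.
det(Q) = (3)*(5) - (-3)*(1) = 15 + 3 = 18.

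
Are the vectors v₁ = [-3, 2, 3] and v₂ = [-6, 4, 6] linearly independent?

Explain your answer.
No, linearly dependent (v₂ = 2·v₁)

Check whether there is a scalar k with v₂ = k·v₁.
Comparing components, k = 2 satisfies 2·[-3, 2, 3] = [-6, 4, 6].
Since v₂ is a scalar multiple of v₁, the two vectors are linearly dependent.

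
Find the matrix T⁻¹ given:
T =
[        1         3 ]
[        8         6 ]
det(T) = -18
T⁻¹ =
[     -1/3       1/6 ]
[      4/9     -1/18 ]

For a 2×2 matrix T = [[a, b], [c, d]] with det(T) ≠ 0, T⁻¹ = (1/det(T)) * [[d, -b], [-c, a]].
det(T) = (1)*(6) - (3)*(8) = 6 - 24 = -18.
T⁻¹ = (1/-18) * [[6, -3], [-8, 1]].
Dividing each entry by -18 and reducing:
T⁻¹ =
[     -1/3       1/6 ]
[      4/9     -1/18 ]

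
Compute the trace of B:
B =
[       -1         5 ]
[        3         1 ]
tr(B) = -1 + 1 = 0

The trace of a square matrix is the sum of its diagonal entries.
Diagonal entries of B: B[0][0] = -1, B[1][1] = 1.
tr(B) = -1 + 1 = 0.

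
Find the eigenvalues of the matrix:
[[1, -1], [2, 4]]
λ = 2 and λ = 3

Characteristic equation: det(A - λI) = 0
λ² - (trace)λ + (det) = 0
λ² - (5)λ + (6) = 0
λ² - 5λ + 6 = 0
Solving: λ = 2, 3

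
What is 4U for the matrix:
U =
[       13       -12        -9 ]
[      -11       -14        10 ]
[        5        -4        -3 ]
4U =
[       52       -48       -36 ]
[      -44       -56        40 ]
[       20       -16       -12 ]

Scalar multiplication is elementwise: (4U)[i][j] = 4 * U[i][j].
  (4U)[0][0] = 4 * (13) = 52
  (4U)[0][1] = 4 * (-12) = -48
  (4U)[0][2] = 4 * (-9) = -36
  (4U)[1][0] = 4 * (-11) = -44
  (4U)[1][1] = 4 * (-14) = -56
  (4U)[1][2] = 4 * (10) = 40
  (4U)[2][0] = 4 * (5) = 20
  (4U)[2][1] = 4 * (-4) = -16
  (4U)[2][2] = 4 * (-3) = -12
4U =
[       52       -48       -36 ]
[      -44       -56        40 ]
[       20       -16       -12 ]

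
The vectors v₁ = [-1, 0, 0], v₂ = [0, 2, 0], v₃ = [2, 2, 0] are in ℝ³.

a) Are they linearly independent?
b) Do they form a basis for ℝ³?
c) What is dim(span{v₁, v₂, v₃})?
Not independent, not a basis, dim(span) = 2

Check whether v₃ can be written as a linear combination of v₁ and v₂.
v₃ = (-2)·v₁ + (1)·v₂ = [2, 2, 0], so the three vectors are linearly dependent.
Thus they do not form a basis for ℝ³, and dim(span{v₁, v₂, v₃}) = 2 (spanned by v₁ and v₂).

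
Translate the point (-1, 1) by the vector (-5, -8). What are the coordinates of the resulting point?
(-6, -7)

Translation by (-5, -8):
x' = -1 + -5 = -6
y' = 1 + -8 = -7
Homogeneous matrix: [[1, 0, -5], [0, 1, -8], [0, 0, 1]]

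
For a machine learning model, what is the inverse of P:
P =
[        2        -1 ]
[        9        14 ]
det(P) = 37
P⁻¹ =
[    14/37      1/37 ]
[    -9/37      2/37 ]

For a 2×2 matrix P = [[a, b], [c, d]] with det(P) ≠ 0, P⁻¹ = (1/det(P)) * [[d, -b], [-c, a]].
det(P) = (2)*(14) - (-1)*(9) = 28 + 9 = 37.
P⁻¹ = (1/37) * [[14, 1], [-9, 2]].
Dividing each entry by 37 and reducing:
P⁻¹ =
[    14/37      1/37 ]
[    -9/37      2/37 ]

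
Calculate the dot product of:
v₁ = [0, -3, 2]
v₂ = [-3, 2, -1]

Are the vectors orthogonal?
-8, No

The dot product is the sum of products of corresponding components.
v₁·v₂ = (0)*(-3) + (-3)*(2) + (2)*(-1) = 0 - 6 - 2 = -8.
Two vectors are orthogonal iff their dot product is 0; here the dot product is -8, so the vectors are not orthogonal.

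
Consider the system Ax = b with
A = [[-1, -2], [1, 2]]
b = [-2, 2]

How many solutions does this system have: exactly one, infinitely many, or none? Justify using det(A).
Infinitely many solutions

det(A) = (-1)*(2) - (-2)*(1) = 0, so A is singular (column 2 is 2 times column 1).
b = [-2, 2] = 2 * column 1 of A, so b lies in the column space of A.
A singular matrix whose right-hand side is in its column space gives a 1-parameter family of solutions — infinitely many.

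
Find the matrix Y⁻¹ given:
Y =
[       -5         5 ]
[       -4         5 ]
det(Y) = -5
Y⁻¹ =
[       -1         1 ]
[     -4/5         1 ]

For a 2×2 matrix Y = [[a, b], [c, d]] with det(Y) ≠ 0, Y⁻¹ = (1/det(Y)) * [[d, -b], [-c, a]].
det(Y) = (-5)*(5) - (5)*(-4) = -25 + 20 = -5.
Y⁻¹ = (1/-5) * [[5, -5], [4, -5]].
Dividing each entry by -5 and reducing:
Y⁻¹ =
[       -1         1 ]
[     -4/5         1 ]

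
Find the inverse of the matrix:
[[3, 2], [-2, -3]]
[[3/5, 2/5], [-2/5, -3/5]]

For [[a,b],[c,d]], inverse = (1/det)·[[d,-b],[-c,a]]
det = 3·-3 - 2·-2 = -5
Inverse = (1/-5)·[[-3, -2], [2, 3]]
        = [[3/5, 2/5], [-2/5, -3/5]]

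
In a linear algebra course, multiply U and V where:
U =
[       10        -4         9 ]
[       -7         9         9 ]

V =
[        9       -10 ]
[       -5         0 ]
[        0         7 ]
UV =
[      110       -37 ]
[     -108       133 ]

Matrix multiplication: (UV)[i][j] = sum over k of U[i][k] * V[k][j].
  (UV)[0][0] = (10)*(9) + (-4)*(-5) + (9)*(0) = 110
  (UV)[0][1] = (10)*(-10) + (-4)*(0) + (9)*(7) = -37
  (UV)[1][0] = (-7)*(9) + (9)*(-5) + (9)*(0) = -108
  (UV)[1][1] = (-7)*(-10) + (9)*(0) + (9)*(7) = 133
UV =
[      110       -37 ]
[     -108       133 ]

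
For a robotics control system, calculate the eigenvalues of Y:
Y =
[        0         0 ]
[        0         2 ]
λ = 0, 2

Solve det(Y - λI) = 0. For a 2×2 matrix the characteristic equation is λ² - (trace)λ + det = 0.
trace(Y) = a + d = 0 + 2 = 2.
det(Y) = a*d - b*c = (0)*(2) - (0)*(0) = 0 - 0 = 0.
Characteristic equation: λ² - (2)λ + (0) = 0.
Discriminant = (2)² - 4*(0) = 4 - 0 = 4.
λ = (2 ± √4) / 2 = (2 ± 2) / 2 = 0, 2.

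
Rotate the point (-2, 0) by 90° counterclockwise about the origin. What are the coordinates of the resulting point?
(0, -2)

Rotation matrix R(θ) = [[cos θ, -sin θ], [sin θ, cos θ]]; for θ = 90°:
R = [[0, -1], [1, 0]]
Result: R × [-2, 0]ᵀ = [0·-2 + (-1)·0, 1·-2 + (0)·0]ᵀ = (0, -2)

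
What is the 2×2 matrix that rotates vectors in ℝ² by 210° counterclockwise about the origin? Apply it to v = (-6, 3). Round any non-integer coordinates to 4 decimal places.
R = [[-√3/2, 1/2], [-1/2, -√3/2]]; R·v = (6.6962, 0.4019)

A counterclockwise rotation by angle θ in ℝ² has matrix R(θ) = [[cos θ, -sin θ], [sin θ, cos θ]].
For θ = 210°: cos θ = -√3/2, sin θ = -1/2.
R(210°) = [[-√3/2, 1/2], [-1/2, -√3/2]].
R·v = [-√3/2·-6 + (1/2)·3, -1/2·-6 + -√3/2·3] = (6.6962, 0.4019).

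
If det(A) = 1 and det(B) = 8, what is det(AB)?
8

Use the multiplicative property of determinants: det(AB) = det(A)*det(B).
det(AB) = (1)*(8) = 8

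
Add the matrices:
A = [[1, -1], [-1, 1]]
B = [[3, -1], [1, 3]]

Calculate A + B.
[[4, -2], [0, 4]]

Add corresponding elements:
(1)+(3)=4
(-1)+(-1)=-2
(-1)+(1)=0
(1)+(3)=4
A + B = [[4, -2], [0, 4]]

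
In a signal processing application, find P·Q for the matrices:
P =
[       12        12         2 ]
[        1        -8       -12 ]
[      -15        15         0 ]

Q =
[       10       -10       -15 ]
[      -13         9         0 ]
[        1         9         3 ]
PQ =
[      -34         6      -174 ]
[      102      -190       -51 ]
[     -345       285       225 ]

Matrix multiplication: (PQ)[i][j] = sum over k of P[i][k] * Q[k][j].
  (PQ)[0][0] = (12)*(10) + (12)*(-13) + (2)*(1) = -34
  (PQ)[0][1] = (12)*(-10) + (12)*(9) + (2)*(9) = 6
  (PQ)[0][2] = (12)*(-15) + (12)*(0) + (2)*(3) = -174
  (PQ)[1][0] = (1)*(10) + (-8)*(-13) + (-12)*(1) = 102
  (PQ)[1][1] = (1)*(-10) + (-8)*(9) + (-12)*(9) = -190
  (PQ)[1][2] = (1)*(-15) + (-8)*(0) + (-12)*(3) = -51
  (PQ)[2][0] = (-15)*(10) + (15)*(-13) + (0)*(1) = -345
  (PQ)[2][1] = (-15)*(-10) + (15)*(9) + (0)*(9) = 285
  (PQ)[2][2] = (-15)*(-15) + (15)*(0) + (0)*(3) = 225
PQ =
[      -34         6      -174 ]
[      102      -190       -51 ]
[     -345       285       225 ]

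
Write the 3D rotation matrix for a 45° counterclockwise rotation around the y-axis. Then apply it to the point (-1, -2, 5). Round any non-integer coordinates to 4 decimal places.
R = [[√2/2, 0, √2/2], [0, 1, 0], [-√2/2, 0, √2/2]]; R·(-1, -2, 5) = (2.8284, -2.0000, 4.2426)

Rotation matrix for 45° around y-axis:
cos(45°) = √2/2, sin(45°) = √2/2
R = [[√2/2, 0, √2/2], [0, 1, 0], [-√2/2, 0, √2/2]]
Apply to (-1, -2, 5): R·[-1, -2, 5]ᵀ = (2.8284, -2.0000, 4.2426)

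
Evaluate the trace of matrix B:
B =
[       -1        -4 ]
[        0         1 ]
tr(B) = -1 + 1 = 0

The trace of a square matrix is the sum of its diagonal entries.
Diagonal entries of B: B[0][0] = -1, B[1][1] = 1.
tr(B) = -1 + 1 = 0.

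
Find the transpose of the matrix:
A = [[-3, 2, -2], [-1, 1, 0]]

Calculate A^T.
[[-3, -1], [2, 1], [-2, 0]]

The transpose sends entry (i,j) to (j,i); rows become columns.
Row 0 of A: [-3, 2, -2] -> column 0 of A^T.
Row 1 of A: [-1, 1, 0] -> column 1 of A^T.
A^T = [[-3, -1], [2, 1], [-2, 0]]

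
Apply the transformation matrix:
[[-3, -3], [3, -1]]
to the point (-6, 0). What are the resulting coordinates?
(18, -18)

Matrix multiplication:
[[-3, -3], [3, -1]] × [-6, 0]ᵀ
= [-3×-6 + -3×0, 3×-6 + -1×0]ᵀ
= [18.0000, -18.0000]ᵀ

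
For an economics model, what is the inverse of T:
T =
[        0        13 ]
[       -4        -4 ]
det(T) = 52
T⁻¹ =
[    -1/13      -1/4 ]
[     1/13         0 ]

For a 2×2 matrix T = [[a, b], [c, d]] with det(T) ≠ 0, T⁻¹ = (1/det(T)) * [[d, -b], [-c, a]].
det(T) = (0)*(-4) - (13)*(-4) = 0 + 52 = 52.
T⁻¹ = (1/52) * [[-4, -13], [4, 0]].
Dividing each entry by 52 and reducing:
T⁻¹ =
[    -1/13      -1/4 ]
[     1/13         0 ]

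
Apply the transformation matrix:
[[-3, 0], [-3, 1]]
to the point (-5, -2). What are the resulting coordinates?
(15, 13)

Matrix multiplication:
[[-3, 0], [-3, 1]] × [-5, -2]ᵀ
= [-3×-5 + 0×-2, -3×-5 + 1×-2]ᵀ
= [15.0000, 13.0000]ᵀ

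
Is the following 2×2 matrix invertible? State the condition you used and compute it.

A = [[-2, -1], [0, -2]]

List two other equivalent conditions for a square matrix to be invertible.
Yes, invertible; det(A) = 4 ≠ 0. Equivalent conditions: rank(A) = 2; Ax = 0 has only the trivial solution; 0 is not an eigenvalue; the columns of A are linearly independent.

To check invertibility, compute det(A).
The given matrix is triangular, so det(A) equals the product of its diagonal entries = 4 ≠ 0.
Since det(A) ≠ 0, A is invertible.
Equivalent conditions for a square matrix A to be invertible:
- rank(A) = 2 (full rank).
- The homogeneous system Ax = 0 has only the trivial solution x = 0.
- 0 is not an eigenvalue of A.
- The columns (equivalently rows) of A are linearly independent.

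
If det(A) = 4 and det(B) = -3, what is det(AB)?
-12

Use the multiplicative property of determinants: det(AB) = det(A)*det(B).
det(AB) = (4)*(-3) = -12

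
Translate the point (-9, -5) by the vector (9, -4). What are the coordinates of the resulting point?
(0, -9)

Translation by (9, -4):
x' = -9 + 9 = 0
y' = -5 + -4 = -9
Homogeneous matrix: [[1, 0, 9], [0, 1, -4], [0, 0, 1]]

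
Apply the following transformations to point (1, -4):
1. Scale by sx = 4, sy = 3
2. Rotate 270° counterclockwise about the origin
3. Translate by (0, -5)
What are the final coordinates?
(-12, -9)

Step 1: Scale → (4, -12)
Step 2: Rotate 270° → (-12, -4)
Step 3: Translate → (-12, -9)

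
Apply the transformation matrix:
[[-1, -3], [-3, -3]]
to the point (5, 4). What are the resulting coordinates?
(-17, -27)

Matrix multiplication:
[[-1, -3], [-3, -3]] × [5, 4]ᵀ
= [-1×5 + -3×4, -3×5 + -3×4]ᵀ
= [-17.0000, -27.0000]ᵀ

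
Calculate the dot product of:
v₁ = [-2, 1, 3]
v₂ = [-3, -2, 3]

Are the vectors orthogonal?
13, No

The dot product is the sum of products of corresponding components.
v₁·v₂ = (-2)*(-3) + (1)*(-2) + (3)*(3) = 6 - 2 + 9 = 13.
Two vectors are orthogonal iff their dot product is 0; here the dot product is 13, so the vectors are not orthogonal.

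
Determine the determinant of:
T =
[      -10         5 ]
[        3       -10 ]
det(T) = 85

For a 2×2 matrix [[a, b], [c, d]], det = a*d - b*c.
det(T) = (-10)*(-10) - (5)*(3) = 100 - 15 = 85.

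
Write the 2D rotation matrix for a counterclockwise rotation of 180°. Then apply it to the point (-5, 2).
R = [[-1, 0], [0, -1]]; R·(-5, 2) = (5, -2)

Rotation matrix formula: R(θ) = [[cos θ, -sin θ], [sin θ, cos θ]]
For θ = 180°:
cos(180°) = -1
sin(180°) = 0
R = [[-1, 0], [0, -1]]
Apply to (-5, 2): [-1·-5 + (0)·2, 0·-5 + -1·2] = (5, -2)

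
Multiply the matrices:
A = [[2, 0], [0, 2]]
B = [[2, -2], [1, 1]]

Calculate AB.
[[4, -4], [2, 2]]

Each entry (i,j) of AB = sum over k of A[i][k]*B[k][j].
(AB)[0][0] = (2)*(2) + (0)*(1) = 4
(AB)[0][1] = (2)*(-2) + (0)*(1) = -4
(AB)[1][0] = (0)*(2) + (2)*(1) = 2
(AB)[1][1] = (0)*(-2) + (2)*(1) = 2
AB = [[4, -4], [2, 2]]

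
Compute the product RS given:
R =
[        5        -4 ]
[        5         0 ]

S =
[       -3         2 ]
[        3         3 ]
RS =
[      -27        -2 ]
[      -15        10 ]

Matrix multiplication: (RS)[i][j] = sum over k of R[i][k] * S[k][j].
  (RS)[0][0] = (5)*(-3) + (-4)*(3) = -27
  (RS)[0][1] = (5)*(2) + (-4)*(3) = -2
  (RS)[1][0] = (5)*(-3) + (0)*(3) = -15
  (RS)[1][1] = (5)*(2) + (0)*(3) = 10
RS =
[      -27        -2 ]
[      -15        10 ]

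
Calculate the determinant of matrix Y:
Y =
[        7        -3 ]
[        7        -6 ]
det(Y) = -21

For a 2×2 matrix [[a, b], [c, d]], det = a*d - b*c.
det(Y) = (7)*(-6) - (-3)*(7) = -42 + 21 = -21.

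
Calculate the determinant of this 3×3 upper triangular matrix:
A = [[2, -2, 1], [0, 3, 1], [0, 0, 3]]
18

The determinant of a triangular matrix is the product of its diagonal entries (the off-diagonal entries above the diagonal do not affect it).
det(A) = (2) * (3) * (3) = 18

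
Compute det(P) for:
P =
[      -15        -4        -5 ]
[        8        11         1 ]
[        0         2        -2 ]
det(P) = 216

Expand along row 0 (cofactor expansion): det(P) = a*(e*i - f*h) - b*(d*i - f*g) + c*(d*h - e*g), where the 3×3 is [[a, b, c], [d, e, f], [g, h, i]].
Minor M_00 = (11)*(-2) - (1)*(2) = -22 - 2 = -24.
Minor M_01 = (8)*(-2) - (1)*(0) = -16 - 0 = -16.
Minor M_02 = (8)*(2) - (11)*(0) = 16 - 0 = 16.
det(P) = (-15)*(-24) - (-4)*(-16) + (-5)*(16) = 360 - 64 - 80 = 216.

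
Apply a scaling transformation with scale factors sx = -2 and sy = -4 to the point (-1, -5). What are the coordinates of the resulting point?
(2, 20)

Scaling matrix:
[[-2, 0], [0, -4]]
Result: (-1 × -2, -5 × -4) = (2, 20)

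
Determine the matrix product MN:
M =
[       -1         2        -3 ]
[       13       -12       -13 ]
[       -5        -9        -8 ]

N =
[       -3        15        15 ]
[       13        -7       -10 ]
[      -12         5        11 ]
MN =
[       65       -44       -68 ]
[      -39       214       172 ]
[       -6       -52       -73 ]

Matrix multiplication: (MN)[i][j] = sum over k of M[i][k] * N[k][j].
  (MN)[0][0] = (-1)*(-3) + (2)*(13) + (-3)*(-12) = 65
  (MN)[0][1] = (-1)*(15) + (2)*(-7) + (-3)*(5) = -44
  (MN)[0][2] = (-1)*(15) + (2)*(-10) + (-3)*(11) = -68
  (MN)[1][0] = (13)*(-3) + (-12)*(13) + (-13)*(-12) = -39
  (MN)[1][1] = (13)*(15) + (-12)*(-7) + (-13)*(5) = 214
  (MN)[1][2] = (13)*(15) + (-12)*(-10) + (-13)*(11) = 172
  (MN)[2][0] = (-5)*(-3) + (-9)*(13) + (-8)*(-12) = -6
  (MN)[2][1] = (-5)*(15) + (-9)*(-7) + (-8)*(5) = -52
  (MN)[2][2] = (-5)*(15) + (-9)*(-10) + (-8)*(11) = -73
MN =
[       65       -44       -68 ]
[      -39       214       172 ]
[       -6       -52       -73 ]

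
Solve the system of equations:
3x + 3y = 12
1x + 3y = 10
x = 1, y = 3

Use elimination (row reduction):
Equation 1: 3x + 3y = 12.
Equation 2: 1x + 3y = 10.
Multiply Eq1 by 1 and Eq2 by 3: 3x + 3y = 12;  3x + 9y = 30.
Subtract: (6)y = 18, so y = 3.
Back-substitute into Eq1: 3x + 3*(3) = 12, so x = 1.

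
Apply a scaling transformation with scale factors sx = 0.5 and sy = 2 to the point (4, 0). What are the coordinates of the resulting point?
(2.0, 0)

Scaling matrix:
[[0.50, 0], [0, 2]]
Result: (4 × 0.5, 0 × 2) = (2.0, 0)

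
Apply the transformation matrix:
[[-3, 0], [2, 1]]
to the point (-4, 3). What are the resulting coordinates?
(12, -5)

Matrix multiplication:
[[-3, 0], [2, 1]] × [-4, 3]ᵀ
= [-3×-4 + 0×3, 2×-4 + 1×3]ᵀ
= [12.0000, -5.0000]ᵀ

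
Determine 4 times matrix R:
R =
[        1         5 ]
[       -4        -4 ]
4R =
[        4        20 ]
[      -16       -16 ]

Scalar multiplication is elementwise: (4R)[i][j] = 4 * R[i][j].
  (4R)[0][0] = 4 * (1) = 4
  (4R)[0][1] = 4 * (5) = 20
  (4R)[1][0] = 4 * (-4) = -16
  (4R)[1][1] = 4 * (-4) = -16
4R =
[        4        20 ]
[      -16       -16 ]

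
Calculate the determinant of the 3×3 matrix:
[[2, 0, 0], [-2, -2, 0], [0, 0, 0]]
0

Expansion along first row:
det = 2·det([[-2,0],[0,0]]) - 0·det([[-2,0],[0,0]]) + 0·det([[-2,-2],[0,0]])
    = 2·(-2·0 - 0·0) - 0·(-2·0 - 0·0) + 0·(-2·0 - -2·0)
    = 2·0 - 0·0 + 0·0
    = 0 + 0 + 0 = 0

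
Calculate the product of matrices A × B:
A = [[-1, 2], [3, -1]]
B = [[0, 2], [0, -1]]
[[0, -4], [0, 7]]

Matrix multiplication:
C[0][0] = -1×0 + 2×0 = 0
C[0][1] = -1×2 + 2×-1 = -4
C[1][0] = 3×0 + -1×0 = 0
C[1][1] = 3×2 + -1×-1 = 7
Result: [[0, -4], [0, 7]]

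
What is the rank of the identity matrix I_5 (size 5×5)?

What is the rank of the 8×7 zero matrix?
rank(I_5) = 5, rank(0) = 0

The identity I_5 has 5 columns that are the standard basis vectors e_1, …, e_5. These are linearly independent, so all 5 columns are pivots and rank(I_5) = 5.
The 8×7 zero matrix has every entry zero, so every row is the zero row and there are no pivots; rank(0) = 0.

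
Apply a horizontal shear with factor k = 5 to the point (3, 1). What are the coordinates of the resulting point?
(8, 1)

Shear matrix for horizontal shear with factor k = 5:
[[1, 5], [0, 1]]
Result: (3, 1) → (8, 1)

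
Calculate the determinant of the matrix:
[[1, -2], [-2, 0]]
-4

For a 2×2 matrix [[a, b], [c, d]], det = ad - bc
det = (1)(0) - (-2)(-2) = 0 - 4 = -4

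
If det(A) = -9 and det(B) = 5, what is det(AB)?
-45

Use the multiplicative property of determinants: det(AB) = det(A)*det(B).
det(AB) = (-9)*(5) = -45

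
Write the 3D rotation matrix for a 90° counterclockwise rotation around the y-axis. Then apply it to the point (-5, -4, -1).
R = [[0, 0, 1], [0, 1, 0], [-1, 0, 0]]; R·(-5, -4, -1) = (-1, -4, 5)

Rotation matrix for 90° around y-axis:
cos(90°) = 0, sin(90°) = 1
R = [[0, 0, 1], [0, 1, 0], [-1, 0, 0]]
Apply to (-5, -4, -1): R·[-5, -4, -1]ᵀ = (-1, -4, 5)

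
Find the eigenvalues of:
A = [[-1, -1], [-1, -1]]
λ = -2, 0

Solve det(A - λI) = 0. For a 2×2 matrix this is λ² - (trace)λ + det = 0.
trace(A) = -1 - 1 = -2.
det(A) = (-1)*(-1) - (-1)*(-1) = 1 - 1 = 0.
Characteristic equation: λ² - (-2)λ + (0) = 0.
Discriminant: (-2)² - 4*(0) = 4 - 0 = 4.
Roots: λ = (-2 ± √4) / 2 = -2, 0.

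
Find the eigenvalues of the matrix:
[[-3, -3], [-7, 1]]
λ = -6 and λ = 4

Characteristic equation: det(A - λI) = 0
λ² - (trace)λ + (det) = 0
λ² - (-2)λ + (-24) = 0
λ² + 2λ - 24 = 0
Solving: λ = -6, 4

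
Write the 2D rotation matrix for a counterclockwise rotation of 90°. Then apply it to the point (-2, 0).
R = [[0, -1], [1, 0]]; R·(-2, 0) = (0, -2)

Rotation matrix formula: R(θ) = [[cos θ, -sin θ], [sin θ, cos θ]]
For θ = 90°:
cos(90°) = 0
sin(90°) = 1
R = [[0, -1], [1, 0]]
Apply to (-2, 0): [0·-2 + (-1)·0, 1·-2 + 0·0] = (0, -2)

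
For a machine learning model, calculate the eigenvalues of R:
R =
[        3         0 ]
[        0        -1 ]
λ = -1, 3

Solve det(R - λI) = 0. For a 2×2 matrix the characteristic equation is λ² - (trace)λ + det = 0.
trace(R) = a + d = 3 - 1 = 2.
det(R) = a*d - b*c = (3)*(-1) - (0)*(0) = -3 - 0 = -3.
Characteristic equation: λ² - (2)λ + (-3) = 0.
Discriminant = (2)² - 4*(-3) = 4 + 12 = 16.
λ = (2 ± √16) / 2 = (2 ± 4) / 2 = -1, 3.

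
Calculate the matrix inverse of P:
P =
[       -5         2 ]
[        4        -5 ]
det(P) = 17
P⁻¹ =
[    -5/17     -2/17 ]
[    -4/17     -5/17 ]

For a 2×2 matrix P = [[a, b], [c, d]] with det(P) ≠ 0, P⁻¹ = (1/det(P)) * [[d, -b], [-c, a]].
det(P) = (-5)*(-5) - (2)*(4) = 25 - 8 = 17.
P⁻¹ = (1/17) * [[-5, -2], [-4, -5]].
Dividing each entry by 17 and reducing:
P⁻¹ =
[    -5/17     -2/17 ]
[    -4/17     -5/17 ]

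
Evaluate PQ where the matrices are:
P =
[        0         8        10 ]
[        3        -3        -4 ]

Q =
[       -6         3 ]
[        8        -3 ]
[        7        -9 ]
PQ =
[      134      -114 ]
[      -70        54 ]

Matrix multiplication: (PQ)[i][j] = sum over k of P[i][k] * Q[k][j].
  (PQ)[0][0] = (0)*(-6) + (8)*(8) + (10)*(7) = 134
  (PQ)[0][1] = (0)*(3) + (8)*(-3) + (10)*(-9) = -114
  (PQ)[1][0] = (3)*(-6) + (-3)*(8) + (-4)*(7) = -70
  (PQ)[1][1] = (3)*(3) + (-3)*(-3) + (-4)*(-9) = 54
PQ =
[      134      -114 ]
[      -70        54 ]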